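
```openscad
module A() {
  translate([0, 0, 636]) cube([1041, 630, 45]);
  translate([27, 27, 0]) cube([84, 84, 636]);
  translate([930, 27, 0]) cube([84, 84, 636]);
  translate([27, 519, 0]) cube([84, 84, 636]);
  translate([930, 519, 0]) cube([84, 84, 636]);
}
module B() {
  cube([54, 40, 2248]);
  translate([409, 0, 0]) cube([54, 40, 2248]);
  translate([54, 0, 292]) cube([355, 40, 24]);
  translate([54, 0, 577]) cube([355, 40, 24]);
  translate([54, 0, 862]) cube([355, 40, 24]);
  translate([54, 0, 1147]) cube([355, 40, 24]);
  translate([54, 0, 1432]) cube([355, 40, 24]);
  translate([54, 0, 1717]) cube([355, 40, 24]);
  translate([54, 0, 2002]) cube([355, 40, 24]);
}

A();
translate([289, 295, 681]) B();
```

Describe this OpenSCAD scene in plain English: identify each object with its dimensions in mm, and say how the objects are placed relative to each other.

A is a table: top 1041 mm (x) × 630 mm (y), 45 mm thick, upper face at z = 681 mm, on four 84×84 mm square legs, each inset 27 mm from the nearest pair of top edges, running from z = 0 to the bottom of the top.

B is a straight ladder. Two 54×40 mm vertical rails, 2248 mm tall, stand 463 mm apart (outside-to-outside) with their front faces coplanar on the −y side. 7 rungs, each 40 mm deep and 24 mm tall, span between the inner faces of the rails, front faces flush with the rails. The lowest rung's underside is at z = 292 mm and rungs are spaced 285 mm apart (underside to underside).

The ladder is on top of the table, centred.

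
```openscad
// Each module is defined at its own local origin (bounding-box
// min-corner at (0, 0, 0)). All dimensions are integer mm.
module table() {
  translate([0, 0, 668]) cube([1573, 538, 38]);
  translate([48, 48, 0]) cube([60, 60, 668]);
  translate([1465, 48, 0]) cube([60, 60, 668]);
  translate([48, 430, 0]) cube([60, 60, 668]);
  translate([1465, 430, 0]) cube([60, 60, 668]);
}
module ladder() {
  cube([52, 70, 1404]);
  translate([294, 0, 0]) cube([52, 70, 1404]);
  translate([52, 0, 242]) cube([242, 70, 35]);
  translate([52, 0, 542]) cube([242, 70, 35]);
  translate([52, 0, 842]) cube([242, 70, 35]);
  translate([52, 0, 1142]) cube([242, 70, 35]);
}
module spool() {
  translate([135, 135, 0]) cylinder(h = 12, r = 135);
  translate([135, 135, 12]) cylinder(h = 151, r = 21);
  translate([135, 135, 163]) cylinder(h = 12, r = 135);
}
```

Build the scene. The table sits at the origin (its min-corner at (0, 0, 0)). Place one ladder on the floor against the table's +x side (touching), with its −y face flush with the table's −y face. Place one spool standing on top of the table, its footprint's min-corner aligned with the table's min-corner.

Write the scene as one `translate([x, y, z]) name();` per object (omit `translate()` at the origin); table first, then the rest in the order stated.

table();
translate([1573, 0, 0]) ladder();
translate([0, 0, 706]) spool();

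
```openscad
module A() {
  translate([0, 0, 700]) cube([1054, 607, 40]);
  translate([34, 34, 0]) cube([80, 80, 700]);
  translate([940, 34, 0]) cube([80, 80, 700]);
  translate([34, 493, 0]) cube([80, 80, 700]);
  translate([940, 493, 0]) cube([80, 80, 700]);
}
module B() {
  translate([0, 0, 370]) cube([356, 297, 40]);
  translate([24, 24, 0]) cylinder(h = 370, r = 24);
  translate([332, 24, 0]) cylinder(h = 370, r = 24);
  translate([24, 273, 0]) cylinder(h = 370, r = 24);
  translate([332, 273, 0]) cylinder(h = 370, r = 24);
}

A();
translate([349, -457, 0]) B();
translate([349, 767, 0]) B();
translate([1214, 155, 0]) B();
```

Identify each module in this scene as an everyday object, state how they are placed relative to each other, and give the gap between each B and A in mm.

Each stool's nearest face is 160 mm from the table's bounding box.

A is a table. B is a stool. Three stools sit around the table at the −y, +y, +x sides. The gap between each stool and the table is 160 mm.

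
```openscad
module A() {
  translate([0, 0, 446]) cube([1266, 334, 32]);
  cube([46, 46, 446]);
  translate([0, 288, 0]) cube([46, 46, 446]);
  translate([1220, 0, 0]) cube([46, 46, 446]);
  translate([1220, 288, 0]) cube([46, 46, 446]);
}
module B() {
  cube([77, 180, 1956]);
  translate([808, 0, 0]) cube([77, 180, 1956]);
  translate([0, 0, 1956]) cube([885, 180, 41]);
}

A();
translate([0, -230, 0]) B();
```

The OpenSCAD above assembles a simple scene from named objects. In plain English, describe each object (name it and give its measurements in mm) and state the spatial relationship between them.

A is a bench: a 1266×334 mm seat slab, 32 mm thick, top at z = 478 mm, on four 46×46 mm square legs flush with the seat corners and standing on z = 0.

B is a rectangular door frame: two vertical jambs of 77×180 mm section, 1956 mm tall, with a clear opening 731 mm wide between their inner faces. A header 41 mm tall and 180 mm deep lies on top of the jambs and spans the full outside width.

The door frame is on the floor beside the bench on its −y side.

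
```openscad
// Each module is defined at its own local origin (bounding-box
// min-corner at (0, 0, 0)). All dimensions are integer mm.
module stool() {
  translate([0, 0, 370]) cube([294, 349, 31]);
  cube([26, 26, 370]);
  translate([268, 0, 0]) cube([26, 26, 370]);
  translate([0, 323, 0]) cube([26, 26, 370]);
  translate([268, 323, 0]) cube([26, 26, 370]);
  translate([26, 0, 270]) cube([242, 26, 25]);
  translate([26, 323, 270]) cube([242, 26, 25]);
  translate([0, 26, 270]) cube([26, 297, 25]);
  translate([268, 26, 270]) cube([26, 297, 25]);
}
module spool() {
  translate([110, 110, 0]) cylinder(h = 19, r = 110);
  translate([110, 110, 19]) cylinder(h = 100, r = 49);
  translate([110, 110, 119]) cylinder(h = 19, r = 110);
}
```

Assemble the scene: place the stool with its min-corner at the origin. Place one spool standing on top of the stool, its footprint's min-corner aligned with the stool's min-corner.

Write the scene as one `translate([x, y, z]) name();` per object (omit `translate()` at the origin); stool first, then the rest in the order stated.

stool();
translate([0, 0, 401]) spool();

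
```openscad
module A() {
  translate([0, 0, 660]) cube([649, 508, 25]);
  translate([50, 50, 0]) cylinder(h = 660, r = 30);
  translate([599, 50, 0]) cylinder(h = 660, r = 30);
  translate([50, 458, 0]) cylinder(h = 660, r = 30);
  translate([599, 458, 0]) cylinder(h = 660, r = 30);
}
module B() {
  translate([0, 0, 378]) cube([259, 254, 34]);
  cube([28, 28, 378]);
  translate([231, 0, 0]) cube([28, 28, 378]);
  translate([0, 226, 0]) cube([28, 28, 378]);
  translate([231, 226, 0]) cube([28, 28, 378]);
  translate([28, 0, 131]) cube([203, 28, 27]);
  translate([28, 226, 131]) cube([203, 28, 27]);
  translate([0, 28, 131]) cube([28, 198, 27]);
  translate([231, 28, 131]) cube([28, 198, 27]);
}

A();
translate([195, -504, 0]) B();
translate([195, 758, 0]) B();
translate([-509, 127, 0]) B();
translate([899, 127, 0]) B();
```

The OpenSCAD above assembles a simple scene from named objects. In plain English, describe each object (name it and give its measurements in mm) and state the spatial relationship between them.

A is a table with a 649×508 mm rectangular top, 25 mm thick, top surface at z = 685 mm, supported by four round legs of 60 mm diameter, each leg's bounding box inset 20 mm from the nearest pair of top edges, running from the floor.

B is a simple wooden stool: a rectangular seat 259 mm (x) by 254 mm (y), 34 mm thick, top face at z = 412 mm, on four square legs, each 28×28 mm in cross-section. The legs rest on z = 0, each flush with a corner of the seat. Four stretchers, 28 mm wide and 27 mm tall, connect adjacent legs with their undersides at z = 131 mm, each running between the inner faces of the legs it joins and aligned with the legs' outer faces on the other axis.

Four stools sit around the table at the −y, +y, −x, +x sides.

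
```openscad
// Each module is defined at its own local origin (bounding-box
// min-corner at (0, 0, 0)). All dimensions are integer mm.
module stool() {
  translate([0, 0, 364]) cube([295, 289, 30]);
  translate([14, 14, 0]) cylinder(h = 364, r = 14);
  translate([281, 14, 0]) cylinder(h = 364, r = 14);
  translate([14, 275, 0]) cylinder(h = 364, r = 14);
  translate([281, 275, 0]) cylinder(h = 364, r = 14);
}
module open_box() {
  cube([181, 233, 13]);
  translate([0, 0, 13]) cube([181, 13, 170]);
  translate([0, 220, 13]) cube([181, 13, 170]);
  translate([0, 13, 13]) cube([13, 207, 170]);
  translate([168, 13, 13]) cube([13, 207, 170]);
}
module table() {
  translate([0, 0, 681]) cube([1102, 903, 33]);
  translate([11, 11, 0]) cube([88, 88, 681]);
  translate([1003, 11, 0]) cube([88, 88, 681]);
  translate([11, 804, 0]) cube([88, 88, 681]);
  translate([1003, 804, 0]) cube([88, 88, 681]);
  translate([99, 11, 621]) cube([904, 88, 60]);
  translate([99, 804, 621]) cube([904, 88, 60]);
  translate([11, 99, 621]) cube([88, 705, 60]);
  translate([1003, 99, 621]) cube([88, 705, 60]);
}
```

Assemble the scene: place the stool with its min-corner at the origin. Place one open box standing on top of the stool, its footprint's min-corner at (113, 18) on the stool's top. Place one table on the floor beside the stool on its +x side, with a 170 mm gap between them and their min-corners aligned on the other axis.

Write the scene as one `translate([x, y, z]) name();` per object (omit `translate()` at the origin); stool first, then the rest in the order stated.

stool();
translate([113, 18, 394]) open_box();
translate([465, 0, 0]) table();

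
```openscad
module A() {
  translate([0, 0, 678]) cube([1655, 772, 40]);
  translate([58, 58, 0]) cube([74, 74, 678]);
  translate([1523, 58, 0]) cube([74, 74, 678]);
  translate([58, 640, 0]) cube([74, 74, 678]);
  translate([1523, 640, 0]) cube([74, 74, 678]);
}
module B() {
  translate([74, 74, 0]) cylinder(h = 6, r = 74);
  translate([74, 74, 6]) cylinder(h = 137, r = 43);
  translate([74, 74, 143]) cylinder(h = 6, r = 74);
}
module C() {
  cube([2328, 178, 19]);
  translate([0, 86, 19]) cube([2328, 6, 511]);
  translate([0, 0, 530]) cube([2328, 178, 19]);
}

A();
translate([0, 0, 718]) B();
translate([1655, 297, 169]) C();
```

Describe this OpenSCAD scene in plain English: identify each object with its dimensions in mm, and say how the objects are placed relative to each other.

A is a rectangular dining table. The top is 1655×772×40 mm with its upper surface at z = 718 mm. It stands on four 74×74 mm square legs, each inset 58 mm from the nearest pair of top edges, running from the floor to the underside of the top.

B is a spool: two coaxial disc flanges of radius 74 mm and thickness 6 mm, joined by a core cylinder of radius 43 mm and height 137 mm. The lower flange rests on z = 0 and the three cylinders share a vertical axis.

C is an I-beam lying along x, 2328 mm long. Overall section height 549 mm. Two flanges 178 mm wide (y) and 19 mm thick, one on the floor and one at the top; a web 6 mm thick runs between them, centred on the flange width.

The spool is on top of the table. The I-beam is beside the table with their tops flush at z = 718.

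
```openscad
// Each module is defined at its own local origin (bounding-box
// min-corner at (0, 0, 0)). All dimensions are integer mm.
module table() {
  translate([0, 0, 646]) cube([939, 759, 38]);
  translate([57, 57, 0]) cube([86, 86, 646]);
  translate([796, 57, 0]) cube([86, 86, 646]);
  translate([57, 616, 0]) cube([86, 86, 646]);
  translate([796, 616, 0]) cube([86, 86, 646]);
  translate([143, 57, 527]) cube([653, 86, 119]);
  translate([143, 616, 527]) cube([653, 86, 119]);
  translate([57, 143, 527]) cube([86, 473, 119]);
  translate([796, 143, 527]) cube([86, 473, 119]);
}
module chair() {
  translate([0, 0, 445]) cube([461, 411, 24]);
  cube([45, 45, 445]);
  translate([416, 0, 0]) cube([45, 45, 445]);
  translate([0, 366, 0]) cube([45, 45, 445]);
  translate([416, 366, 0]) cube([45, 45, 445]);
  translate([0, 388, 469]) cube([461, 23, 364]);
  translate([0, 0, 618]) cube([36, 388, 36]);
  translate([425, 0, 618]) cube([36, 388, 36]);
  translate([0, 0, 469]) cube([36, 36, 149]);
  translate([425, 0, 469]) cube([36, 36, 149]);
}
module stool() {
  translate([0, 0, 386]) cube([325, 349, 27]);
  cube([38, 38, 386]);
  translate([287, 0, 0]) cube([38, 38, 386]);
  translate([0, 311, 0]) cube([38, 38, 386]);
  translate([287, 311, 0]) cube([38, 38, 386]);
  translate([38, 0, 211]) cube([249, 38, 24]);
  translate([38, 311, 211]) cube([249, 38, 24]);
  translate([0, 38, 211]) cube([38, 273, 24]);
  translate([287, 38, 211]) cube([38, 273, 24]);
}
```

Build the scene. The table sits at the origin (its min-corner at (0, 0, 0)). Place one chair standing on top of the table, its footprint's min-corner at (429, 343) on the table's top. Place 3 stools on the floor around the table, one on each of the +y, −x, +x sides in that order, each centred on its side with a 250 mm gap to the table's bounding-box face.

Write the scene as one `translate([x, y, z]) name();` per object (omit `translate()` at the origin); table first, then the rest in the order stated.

table();
translate([429, 343, 684]) chair();
translate([307, 1009, 0]) stool();
translate([-575, 205, 0]) stool();
translate([1189, 205, 0]) stool();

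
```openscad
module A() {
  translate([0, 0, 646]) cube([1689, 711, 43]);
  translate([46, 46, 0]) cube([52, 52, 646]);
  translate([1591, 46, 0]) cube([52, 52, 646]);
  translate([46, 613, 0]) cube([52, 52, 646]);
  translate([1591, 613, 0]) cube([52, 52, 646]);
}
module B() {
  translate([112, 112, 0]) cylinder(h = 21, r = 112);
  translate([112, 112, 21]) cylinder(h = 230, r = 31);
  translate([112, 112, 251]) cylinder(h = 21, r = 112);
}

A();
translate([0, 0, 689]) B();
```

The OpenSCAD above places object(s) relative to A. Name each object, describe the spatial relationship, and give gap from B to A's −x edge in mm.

A is a table. B is a spool. The spool is on top of the table. The gap from the spool to the table's −x edge is 0 mm.

The spool's min-x is at 0; the table's min-x is 0; gap = 0 mm.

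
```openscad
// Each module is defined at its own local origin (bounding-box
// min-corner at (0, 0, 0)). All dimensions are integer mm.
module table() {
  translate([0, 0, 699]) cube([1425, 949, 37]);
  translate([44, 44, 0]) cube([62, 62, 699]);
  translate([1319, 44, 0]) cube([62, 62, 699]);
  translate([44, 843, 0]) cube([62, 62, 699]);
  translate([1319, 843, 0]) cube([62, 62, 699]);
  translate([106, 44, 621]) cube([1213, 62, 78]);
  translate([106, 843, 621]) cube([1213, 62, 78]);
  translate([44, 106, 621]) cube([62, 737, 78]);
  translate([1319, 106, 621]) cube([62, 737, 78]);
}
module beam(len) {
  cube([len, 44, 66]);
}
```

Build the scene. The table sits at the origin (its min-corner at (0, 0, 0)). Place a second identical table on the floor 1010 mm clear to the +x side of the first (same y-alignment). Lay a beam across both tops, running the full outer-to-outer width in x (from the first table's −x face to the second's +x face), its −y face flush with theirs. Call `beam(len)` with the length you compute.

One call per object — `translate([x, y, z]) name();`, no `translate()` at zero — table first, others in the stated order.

table();
translate([2435, 0, 0]) table();
translate([0, 0, 736]) beam(3860);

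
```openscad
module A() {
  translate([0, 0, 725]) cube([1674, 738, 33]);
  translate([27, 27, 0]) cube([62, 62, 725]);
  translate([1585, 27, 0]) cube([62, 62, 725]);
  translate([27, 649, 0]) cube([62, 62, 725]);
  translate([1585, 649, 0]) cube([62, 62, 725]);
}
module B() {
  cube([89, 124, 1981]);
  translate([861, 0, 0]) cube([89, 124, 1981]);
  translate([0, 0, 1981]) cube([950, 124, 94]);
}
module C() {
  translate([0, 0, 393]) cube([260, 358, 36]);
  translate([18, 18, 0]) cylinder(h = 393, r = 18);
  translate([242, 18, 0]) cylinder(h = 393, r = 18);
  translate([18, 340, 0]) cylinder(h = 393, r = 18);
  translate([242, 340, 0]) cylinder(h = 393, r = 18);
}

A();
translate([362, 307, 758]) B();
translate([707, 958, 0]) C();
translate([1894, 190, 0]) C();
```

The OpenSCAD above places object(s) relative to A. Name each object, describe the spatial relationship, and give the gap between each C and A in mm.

Each stool's nearest face is 220 mm from the table's bounding box.

A is a table. B is a door frame. C is a stool. The door frame is on top of the table, centred. Two stools sit around the table at the +y, +x sides. The gap between each stool and the table is 220 mm.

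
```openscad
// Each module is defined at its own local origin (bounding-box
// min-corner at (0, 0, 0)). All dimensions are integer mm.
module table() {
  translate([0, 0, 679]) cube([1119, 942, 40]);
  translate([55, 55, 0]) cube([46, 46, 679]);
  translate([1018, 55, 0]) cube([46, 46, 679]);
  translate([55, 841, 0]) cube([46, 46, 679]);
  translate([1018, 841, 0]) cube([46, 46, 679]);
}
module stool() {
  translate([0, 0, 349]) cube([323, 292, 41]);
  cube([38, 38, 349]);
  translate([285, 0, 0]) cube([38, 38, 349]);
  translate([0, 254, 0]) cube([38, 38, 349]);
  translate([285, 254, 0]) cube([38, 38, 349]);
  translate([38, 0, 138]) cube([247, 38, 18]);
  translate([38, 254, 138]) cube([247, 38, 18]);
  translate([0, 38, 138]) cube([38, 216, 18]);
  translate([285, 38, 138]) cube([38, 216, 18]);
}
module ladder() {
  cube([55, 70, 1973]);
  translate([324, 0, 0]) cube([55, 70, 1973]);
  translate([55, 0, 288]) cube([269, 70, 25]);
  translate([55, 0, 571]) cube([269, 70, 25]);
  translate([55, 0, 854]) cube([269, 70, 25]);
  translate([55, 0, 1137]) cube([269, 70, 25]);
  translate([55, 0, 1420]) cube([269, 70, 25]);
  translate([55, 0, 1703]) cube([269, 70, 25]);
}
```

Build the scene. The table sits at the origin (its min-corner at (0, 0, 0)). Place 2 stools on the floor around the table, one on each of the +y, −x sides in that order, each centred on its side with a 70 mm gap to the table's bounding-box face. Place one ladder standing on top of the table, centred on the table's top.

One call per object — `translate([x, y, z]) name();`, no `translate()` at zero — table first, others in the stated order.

table();
translate([398, 1012, 0]) stool();
translate([-393, 325, 0]) stool();
translate([370, 436, 719]) ladder();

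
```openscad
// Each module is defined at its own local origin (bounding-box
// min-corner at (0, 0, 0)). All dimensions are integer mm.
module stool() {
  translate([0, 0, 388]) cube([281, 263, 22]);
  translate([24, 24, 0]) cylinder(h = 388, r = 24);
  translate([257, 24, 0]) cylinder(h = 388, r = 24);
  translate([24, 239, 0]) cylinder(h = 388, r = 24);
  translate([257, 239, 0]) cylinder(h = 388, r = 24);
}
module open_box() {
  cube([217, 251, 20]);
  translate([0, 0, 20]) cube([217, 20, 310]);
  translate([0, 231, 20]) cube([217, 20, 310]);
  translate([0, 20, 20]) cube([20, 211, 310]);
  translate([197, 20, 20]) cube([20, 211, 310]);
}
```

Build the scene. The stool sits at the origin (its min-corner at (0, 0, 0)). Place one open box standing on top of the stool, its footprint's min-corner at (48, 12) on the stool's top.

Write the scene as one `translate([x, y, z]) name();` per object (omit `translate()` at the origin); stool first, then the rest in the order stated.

stool();
translate([48, 12, 410]) open_box();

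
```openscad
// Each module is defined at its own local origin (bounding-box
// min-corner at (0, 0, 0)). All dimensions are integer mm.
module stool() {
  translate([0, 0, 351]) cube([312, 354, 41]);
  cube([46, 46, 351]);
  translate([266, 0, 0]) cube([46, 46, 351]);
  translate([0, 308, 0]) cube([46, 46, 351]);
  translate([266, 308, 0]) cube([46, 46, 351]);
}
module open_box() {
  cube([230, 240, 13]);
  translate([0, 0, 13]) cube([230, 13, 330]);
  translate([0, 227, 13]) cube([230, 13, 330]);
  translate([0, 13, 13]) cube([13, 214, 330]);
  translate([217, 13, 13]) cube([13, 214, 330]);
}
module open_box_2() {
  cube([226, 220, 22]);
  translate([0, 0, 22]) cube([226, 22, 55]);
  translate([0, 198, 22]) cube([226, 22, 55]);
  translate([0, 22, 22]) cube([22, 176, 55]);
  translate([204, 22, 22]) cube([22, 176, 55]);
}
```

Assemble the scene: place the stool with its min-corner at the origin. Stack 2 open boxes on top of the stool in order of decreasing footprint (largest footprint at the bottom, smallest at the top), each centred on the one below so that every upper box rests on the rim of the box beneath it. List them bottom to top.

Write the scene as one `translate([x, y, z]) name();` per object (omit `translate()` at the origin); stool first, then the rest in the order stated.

stool();
translate([41, 57, 392]) open_box();
translate([43, 67, 735]) open_box_2();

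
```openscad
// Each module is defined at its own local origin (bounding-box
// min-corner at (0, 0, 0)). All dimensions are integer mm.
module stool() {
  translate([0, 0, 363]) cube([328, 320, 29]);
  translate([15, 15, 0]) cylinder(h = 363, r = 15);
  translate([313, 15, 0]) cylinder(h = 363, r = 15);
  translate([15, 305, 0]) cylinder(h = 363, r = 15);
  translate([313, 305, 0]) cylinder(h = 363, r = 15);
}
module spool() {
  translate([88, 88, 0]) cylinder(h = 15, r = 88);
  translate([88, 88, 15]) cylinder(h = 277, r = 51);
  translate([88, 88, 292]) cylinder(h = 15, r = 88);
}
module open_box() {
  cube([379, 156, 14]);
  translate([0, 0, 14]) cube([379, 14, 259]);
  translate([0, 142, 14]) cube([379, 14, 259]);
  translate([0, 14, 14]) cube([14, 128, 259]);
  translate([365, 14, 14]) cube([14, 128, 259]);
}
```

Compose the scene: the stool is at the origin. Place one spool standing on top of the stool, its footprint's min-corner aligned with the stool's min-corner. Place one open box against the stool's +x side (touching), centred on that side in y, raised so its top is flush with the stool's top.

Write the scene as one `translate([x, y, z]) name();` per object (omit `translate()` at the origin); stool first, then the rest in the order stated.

stool();
translate([0, 0, 392]) spool();
translate([328, 82, 119]) open_box();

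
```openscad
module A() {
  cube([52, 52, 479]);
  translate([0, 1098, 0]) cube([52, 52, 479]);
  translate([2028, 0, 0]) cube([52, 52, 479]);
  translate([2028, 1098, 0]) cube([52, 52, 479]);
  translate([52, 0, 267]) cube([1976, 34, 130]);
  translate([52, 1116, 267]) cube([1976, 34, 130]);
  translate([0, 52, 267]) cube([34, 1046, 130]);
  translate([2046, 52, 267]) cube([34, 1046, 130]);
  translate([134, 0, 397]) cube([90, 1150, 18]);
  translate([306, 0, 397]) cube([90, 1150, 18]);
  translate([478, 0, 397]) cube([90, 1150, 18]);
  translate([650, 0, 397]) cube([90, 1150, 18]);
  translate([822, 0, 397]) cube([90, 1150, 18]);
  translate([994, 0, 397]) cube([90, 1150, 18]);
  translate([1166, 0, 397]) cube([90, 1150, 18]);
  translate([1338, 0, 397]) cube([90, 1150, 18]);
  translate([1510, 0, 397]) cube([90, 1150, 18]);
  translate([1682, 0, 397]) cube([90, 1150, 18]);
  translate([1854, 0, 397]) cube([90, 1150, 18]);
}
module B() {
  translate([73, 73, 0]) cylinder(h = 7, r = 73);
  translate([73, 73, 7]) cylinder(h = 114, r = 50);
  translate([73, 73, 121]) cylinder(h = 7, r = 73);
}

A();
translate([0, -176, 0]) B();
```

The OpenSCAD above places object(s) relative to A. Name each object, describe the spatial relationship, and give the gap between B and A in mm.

The spool's nearest face is 30 mm from the bed frame's −y face.

A is a bed frame. B is a spool. The spool is on the floor beside the bed frame on its −y side. The gap between the spool and the bed frame is 30 mm.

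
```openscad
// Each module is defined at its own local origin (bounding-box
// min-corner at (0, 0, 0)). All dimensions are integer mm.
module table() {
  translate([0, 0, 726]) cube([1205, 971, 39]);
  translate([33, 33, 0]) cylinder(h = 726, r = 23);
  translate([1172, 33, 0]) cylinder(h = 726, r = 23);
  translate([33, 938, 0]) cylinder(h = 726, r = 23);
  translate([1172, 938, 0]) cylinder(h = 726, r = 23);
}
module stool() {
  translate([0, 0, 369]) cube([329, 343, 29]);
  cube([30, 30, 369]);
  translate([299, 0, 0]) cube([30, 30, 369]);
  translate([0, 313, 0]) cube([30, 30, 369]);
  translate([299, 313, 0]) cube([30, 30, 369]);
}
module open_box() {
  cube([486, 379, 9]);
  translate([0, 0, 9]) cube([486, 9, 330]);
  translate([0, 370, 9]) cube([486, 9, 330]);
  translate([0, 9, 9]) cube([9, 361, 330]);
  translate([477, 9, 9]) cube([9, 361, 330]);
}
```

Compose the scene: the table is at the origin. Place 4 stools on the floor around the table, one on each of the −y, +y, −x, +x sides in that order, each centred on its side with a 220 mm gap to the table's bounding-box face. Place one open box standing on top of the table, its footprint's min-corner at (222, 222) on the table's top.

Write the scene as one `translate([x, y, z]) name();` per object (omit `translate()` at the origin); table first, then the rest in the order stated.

table();
translate([438, -563, 0]) stool();
translate([438, 1191, 0]) stool();
translate([-549, 314, 0]) stool();
translate([1425, 314, 0]) stool();
translate([222, 222, 765]) open_box();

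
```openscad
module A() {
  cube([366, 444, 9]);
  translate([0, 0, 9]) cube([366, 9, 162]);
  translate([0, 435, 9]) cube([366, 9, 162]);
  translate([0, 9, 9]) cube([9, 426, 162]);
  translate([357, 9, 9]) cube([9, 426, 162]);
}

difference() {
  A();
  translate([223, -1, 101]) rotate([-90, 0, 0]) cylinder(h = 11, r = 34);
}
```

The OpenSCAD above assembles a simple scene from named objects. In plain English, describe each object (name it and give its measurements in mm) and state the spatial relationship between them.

A is an open storage box with external size 366×444×171 mm and wall thickness 9 mm (the base is also 9 mm thick). The base covers the whole footprint; the four walls stand on the base, with the y-facing walls full-width and the x-facing walls fitting between their inner faces.

The open box has a circular hole of radius 34 mm through its front wall, centred at (x = 223, z = 101).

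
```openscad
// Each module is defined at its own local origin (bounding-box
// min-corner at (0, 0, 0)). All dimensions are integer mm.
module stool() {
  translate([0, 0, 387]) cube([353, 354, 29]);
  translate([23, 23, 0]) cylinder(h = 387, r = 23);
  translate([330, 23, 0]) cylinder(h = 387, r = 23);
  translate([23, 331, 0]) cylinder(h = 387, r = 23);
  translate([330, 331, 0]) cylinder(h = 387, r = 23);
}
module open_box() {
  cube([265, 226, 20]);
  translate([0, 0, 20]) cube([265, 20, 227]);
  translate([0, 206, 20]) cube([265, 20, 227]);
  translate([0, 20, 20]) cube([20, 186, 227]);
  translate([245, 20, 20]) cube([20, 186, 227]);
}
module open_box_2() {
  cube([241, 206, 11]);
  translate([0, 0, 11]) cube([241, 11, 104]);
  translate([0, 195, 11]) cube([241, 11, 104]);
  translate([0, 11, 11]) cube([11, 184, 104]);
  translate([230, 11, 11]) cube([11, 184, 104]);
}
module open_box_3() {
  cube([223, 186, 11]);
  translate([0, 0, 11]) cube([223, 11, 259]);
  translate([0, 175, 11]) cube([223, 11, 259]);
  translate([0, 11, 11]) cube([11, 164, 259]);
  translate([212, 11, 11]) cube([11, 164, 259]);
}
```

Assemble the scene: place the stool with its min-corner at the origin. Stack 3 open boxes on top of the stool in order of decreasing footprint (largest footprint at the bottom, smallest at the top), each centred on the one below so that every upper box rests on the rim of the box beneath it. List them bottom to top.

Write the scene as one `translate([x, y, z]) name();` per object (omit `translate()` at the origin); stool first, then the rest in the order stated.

stool();
translate([44, 64, 416]) open_box();
translate([56, 74, 663]) open_box_2();
translate([65, 84, 778]) open_box_3();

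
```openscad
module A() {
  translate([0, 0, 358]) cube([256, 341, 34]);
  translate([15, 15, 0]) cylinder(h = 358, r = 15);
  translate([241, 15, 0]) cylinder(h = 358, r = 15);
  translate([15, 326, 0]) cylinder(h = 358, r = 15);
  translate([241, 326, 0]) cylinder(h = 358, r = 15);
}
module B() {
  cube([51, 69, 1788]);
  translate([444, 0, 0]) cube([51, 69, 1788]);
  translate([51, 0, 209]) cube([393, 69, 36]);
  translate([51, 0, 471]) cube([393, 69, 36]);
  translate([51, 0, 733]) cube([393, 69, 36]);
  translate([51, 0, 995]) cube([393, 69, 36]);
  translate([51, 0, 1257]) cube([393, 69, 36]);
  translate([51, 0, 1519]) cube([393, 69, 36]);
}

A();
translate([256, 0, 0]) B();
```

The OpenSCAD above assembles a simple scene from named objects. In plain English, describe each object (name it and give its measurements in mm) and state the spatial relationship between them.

A is a four-legged stool. The seat is a 256×341×34 mm slab whose top surface is at z = 392 mm; four round legs, each 30 mm in diameter, run from the floor (z = 0) to the underside of the seat, each leg's axis is inset half a diameter from the nearest pair of seat edges (so the leg's bounding box is flush with the corner).

B is a wooden ladder with two side rails of 51×69 mm section and 1788 mm height, set 495 mm apart overall. Between them run 6 rectangular rungs (69 mm deep, 36 mm thick), front faces flush with the rails' −y face. The bottom of the first rung is 209 mm above the floor and each subsequent rung is 262 mm higher than the one below.

The ladder is against the stool's +x side, with their −y faces flush.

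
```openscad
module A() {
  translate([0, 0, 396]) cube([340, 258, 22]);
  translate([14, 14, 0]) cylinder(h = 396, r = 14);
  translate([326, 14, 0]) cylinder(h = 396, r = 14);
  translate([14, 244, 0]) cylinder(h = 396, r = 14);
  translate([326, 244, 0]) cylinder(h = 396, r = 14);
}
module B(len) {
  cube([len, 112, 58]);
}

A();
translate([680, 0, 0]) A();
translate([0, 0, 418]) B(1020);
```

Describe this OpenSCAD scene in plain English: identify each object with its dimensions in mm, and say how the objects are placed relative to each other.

A is a four-legged stool. The seat is a 340×258×22 mm slab whose top surface is at z = 418 mm; four round legs, each 28 mm in diameter, run from the floor (z = 0) to the underside of the seat, each leg's axis is inset half a diameter from the nearest pair of seat edges (so the leg's bounding box is flush with the corner).

B is a rectangular beam 1020 mm long (x), 112 mm deep (y), 58 mm thick (z).

The beam spans the tops of two stools placed 340 mm apart, resting at z = 418 mm.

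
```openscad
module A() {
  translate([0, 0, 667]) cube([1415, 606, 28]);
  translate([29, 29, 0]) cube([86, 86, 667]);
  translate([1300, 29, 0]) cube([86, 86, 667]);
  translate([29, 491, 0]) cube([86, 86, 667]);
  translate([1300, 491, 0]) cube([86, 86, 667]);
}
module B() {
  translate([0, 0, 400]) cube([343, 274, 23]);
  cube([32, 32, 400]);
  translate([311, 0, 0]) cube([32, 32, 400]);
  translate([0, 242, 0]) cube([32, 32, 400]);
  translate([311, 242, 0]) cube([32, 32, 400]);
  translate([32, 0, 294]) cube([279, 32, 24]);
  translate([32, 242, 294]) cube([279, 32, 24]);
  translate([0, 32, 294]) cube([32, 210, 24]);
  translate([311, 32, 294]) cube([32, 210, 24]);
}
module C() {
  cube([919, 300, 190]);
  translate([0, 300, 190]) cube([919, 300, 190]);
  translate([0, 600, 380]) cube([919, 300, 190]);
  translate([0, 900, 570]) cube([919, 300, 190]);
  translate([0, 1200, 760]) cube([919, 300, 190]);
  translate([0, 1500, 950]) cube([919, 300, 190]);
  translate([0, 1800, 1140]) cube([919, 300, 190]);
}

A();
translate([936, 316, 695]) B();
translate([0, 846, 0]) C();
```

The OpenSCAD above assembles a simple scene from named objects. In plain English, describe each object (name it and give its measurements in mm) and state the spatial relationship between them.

A is a rectangular dining table. The top is 1415×606×28 mm with its upper surface at z = 695 mm. It stands on four 86×86 mm square legs, each inset 29 mm from the nearest pair of top edges, running from the floor to the underside of the top.

B is a simple wooden stool: a rectangular seat 343 mm (x) by 274 mm (y), 23 mm thick, top face at z = 423 mm, on four square legs, each 32×32 mm in cross-section. The legs rest on z = 0, each flush with a corner of the seat. Four stretchers, 32 mm wide and 24 mm tall, connect adjacent legs with their undersides at z = 294 mm, each running between the inner faces of the legs it joins and aligned with the legs' outer faces on the other axis.

C is a straight staircase of 7 solid steps. Each step is 919 mm wide (x), 300 mm deep (y, the going) and 190 mm tall (the rise). The first step rests on the floor; each subsequent step sits one going further in +y and one rise higher in +z, directly behind and above the previous step with no overlap.

The stool is on top of the table. The staircase is on the floor beside the table on its +y side.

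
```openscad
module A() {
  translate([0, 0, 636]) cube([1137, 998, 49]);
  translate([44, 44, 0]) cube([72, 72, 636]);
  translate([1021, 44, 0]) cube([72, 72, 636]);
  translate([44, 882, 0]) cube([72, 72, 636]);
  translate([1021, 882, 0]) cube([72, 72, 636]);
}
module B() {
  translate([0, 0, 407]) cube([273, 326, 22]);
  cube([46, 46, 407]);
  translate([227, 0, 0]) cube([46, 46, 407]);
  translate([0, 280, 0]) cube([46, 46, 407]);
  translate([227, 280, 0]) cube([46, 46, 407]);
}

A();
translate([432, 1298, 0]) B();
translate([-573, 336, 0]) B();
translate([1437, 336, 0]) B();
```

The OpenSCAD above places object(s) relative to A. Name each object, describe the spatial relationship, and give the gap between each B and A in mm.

Each stool's nearest face is 300 mm from the table's bounding box.

A is a table. B is a stool. Three stools sit around the table at the +y, −x, +x sides. The gap between each stool and the table is 300 mm.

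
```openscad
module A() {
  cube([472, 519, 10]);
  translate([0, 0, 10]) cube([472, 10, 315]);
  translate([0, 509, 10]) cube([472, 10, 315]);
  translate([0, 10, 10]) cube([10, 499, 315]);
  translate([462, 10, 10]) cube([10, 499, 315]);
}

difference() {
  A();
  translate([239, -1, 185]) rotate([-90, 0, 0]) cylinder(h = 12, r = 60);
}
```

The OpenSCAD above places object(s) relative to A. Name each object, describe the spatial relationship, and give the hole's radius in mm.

A is an open box. The open box has a circular hole through its front wall. The hole's radius is 60 mm.

The subtracted cylinder has r = 60 mm.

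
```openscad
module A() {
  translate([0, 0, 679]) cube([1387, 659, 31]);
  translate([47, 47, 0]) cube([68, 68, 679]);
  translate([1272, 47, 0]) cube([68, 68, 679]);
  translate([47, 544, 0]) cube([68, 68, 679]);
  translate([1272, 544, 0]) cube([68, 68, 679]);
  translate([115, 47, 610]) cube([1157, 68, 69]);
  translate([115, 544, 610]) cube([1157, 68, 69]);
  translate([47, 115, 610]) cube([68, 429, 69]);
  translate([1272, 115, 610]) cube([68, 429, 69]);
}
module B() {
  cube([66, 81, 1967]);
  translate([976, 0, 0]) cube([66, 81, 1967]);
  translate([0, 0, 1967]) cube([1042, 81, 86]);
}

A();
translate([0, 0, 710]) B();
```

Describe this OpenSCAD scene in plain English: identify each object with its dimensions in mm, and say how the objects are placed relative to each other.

A is a rectangular dining table. The top is 1387×659×31 mm with its upper surface at z = 710 mm. It stands on four 68×68 mm square legs, each inset 47 mm from the nearest pair of top edges, running from the floor to the underside of the top. Four apron rails, 68 mm thick and 69 mm tall, run between adjacent legs with their top edges flush with the underside of the top and their outer faces flush with the legs' outer faces.

B is a door frame. The clear opening is 910 mm wide and 1967 mm high. Two 66 mm wide jambs, 81 mm deep, stand either side of the opening from the floor to the top of the opening. A 86 mm thick head sits across the top of both jambs, spanning the full outside width of the frame.

The door frame is on top of the table.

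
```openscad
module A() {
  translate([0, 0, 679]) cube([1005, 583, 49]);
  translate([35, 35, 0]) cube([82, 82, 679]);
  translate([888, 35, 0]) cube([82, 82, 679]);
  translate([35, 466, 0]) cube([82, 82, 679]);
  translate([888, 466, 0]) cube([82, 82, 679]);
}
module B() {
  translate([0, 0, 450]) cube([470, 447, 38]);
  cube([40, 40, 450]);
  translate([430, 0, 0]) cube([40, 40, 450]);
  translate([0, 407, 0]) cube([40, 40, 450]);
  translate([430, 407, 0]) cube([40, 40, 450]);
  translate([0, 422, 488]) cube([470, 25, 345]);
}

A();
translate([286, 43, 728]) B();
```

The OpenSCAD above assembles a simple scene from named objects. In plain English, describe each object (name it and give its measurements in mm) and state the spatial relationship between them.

A is a rectangular dining table. The top is 1005×583×49 mm with its upper surface at z = 728 mm. It stands on four 82×82 mm square legs, each inset 35 mm from the nearest pair of top edges, running from the floor to the underside of the top.

B is a chair: 470×447 mm seat, 38 mm thick, top at z = 488 mm, on four 40 mm square corner legs flush with the seat edges. A 25 mm thick backrest slab spans the full seat width, extending 345 mm above the seat top, its back face flush with the seat's +y edge.

The chair is on top of the table.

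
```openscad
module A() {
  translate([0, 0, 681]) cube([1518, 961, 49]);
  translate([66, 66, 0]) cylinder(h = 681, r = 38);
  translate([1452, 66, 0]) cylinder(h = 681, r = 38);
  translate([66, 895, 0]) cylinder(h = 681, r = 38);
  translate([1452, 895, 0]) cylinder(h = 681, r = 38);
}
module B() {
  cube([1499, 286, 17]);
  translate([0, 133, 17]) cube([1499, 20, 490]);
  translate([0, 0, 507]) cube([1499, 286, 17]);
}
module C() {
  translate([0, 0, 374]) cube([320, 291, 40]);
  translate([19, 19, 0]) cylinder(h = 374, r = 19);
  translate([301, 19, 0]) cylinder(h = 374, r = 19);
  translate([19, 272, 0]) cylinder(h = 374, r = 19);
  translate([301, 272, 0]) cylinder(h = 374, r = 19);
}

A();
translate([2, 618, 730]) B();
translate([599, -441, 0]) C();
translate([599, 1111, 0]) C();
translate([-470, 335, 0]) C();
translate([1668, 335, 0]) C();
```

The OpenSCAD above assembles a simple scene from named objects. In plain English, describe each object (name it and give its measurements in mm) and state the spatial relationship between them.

A is a table: top 1518 mm (x) × 961 mm (y), 49 mm thick, upper face at z = 730 mm, on four round legs of 76 mm diameter, each leg's bounding box inset 28 mm from the nearest pair of top edges, running from z = 0 to the bottom of the top.

B is an I-beam lying along x, 1499 mm long. Overall section height 524 mm. Two flanges 286 mm wide (y) and 17 mm thick, one on the floor and one at the top; a web 20 mm thick runs between them, centred on the flange width.

C is a simple wooden stool: a rectangular seat 320 mm (x) by 291 mm (y), 40 mm thick, top face at z = 414 mm, on four round legs, each 38 mm in diameter. The legs rest on z = 0, each leg's axis is inset half a diameter from the nearest pair of seat edges (so the leg's bounding box is flush with the corner).

The I-beam is on top of the table. Four stools sit around the table at the −y, +y, −x, +x sides.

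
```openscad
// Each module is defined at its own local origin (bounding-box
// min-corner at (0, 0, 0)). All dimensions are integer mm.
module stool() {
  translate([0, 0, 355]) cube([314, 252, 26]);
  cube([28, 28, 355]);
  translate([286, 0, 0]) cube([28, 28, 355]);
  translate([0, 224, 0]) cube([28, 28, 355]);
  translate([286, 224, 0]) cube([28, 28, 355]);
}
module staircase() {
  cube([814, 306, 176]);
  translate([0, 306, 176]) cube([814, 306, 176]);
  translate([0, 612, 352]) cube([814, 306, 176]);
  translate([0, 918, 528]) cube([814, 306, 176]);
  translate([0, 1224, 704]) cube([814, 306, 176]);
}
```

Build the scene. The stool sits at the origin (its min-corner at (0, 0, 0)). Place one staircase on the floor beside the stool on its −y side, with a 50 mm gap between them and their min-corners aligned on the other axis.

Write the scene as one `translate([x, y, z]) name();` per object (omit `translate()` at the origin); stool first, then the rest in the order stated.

stool();
translate([0, -1580, 0]) staircase();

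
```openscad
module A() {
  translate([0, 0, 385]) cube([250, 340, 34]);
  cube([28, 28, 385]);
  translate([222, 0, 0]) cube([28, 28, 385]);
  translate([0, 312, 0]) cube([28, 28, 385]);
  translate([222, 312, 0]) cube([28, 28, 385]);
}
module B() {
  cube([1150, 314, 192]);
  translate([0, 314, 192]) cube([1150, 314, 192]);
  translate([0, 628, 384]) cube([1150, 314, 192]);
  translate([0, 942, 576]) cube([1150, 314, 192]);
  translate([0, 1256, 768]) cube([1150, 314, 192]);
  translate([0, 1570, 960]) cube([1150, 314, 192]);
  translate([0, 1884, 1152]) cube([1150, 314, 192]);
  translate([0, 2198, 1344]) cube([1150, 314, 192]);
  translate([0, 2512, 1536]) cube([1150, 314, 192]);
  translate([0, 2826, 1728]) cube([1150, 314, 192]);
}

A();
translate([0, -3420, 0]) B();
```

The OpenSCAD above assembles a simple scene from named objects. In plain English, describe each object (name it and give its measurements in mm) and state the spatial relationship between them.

A is a four-legged stool. The seat is 250×340 mm, 34 mm thick, top at z = 419 mm. It stands on four square legs, each 28×28 mm in cross-section, from z = 0 to the seat underside, each flush with a corner of the seat.

B is a run of 10 identical solid stair steps. Each tread is 1150×314 mm and each step block is 192 mm high. Step 1 rests on the floor; step k is offset from step 1 by (k−1)×314 mm in y and (k−1)×192 mm in z.

The staircase is on the floor beside the stool on its −y side.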